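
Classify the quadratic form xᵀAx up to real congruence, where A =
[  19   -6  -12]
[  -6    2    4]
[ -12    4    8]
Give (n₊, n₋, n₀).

Answer: (2, 0, 1)

Derivation:
step 0: pivot 19 → sign +
step 1: pivot 2/19 → sign +
step 2: row/col 2 already zero → sign 0
signature = (2, 0, 1)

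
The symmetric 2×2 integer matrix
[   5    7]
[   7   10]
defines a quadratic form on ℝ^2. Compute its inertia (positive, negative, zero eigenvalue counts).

Answer: (2, 0, 0)

Derivation:
step 0: pivot 5 → sign +
step 1: pivot 1/5 → sign +
signature = (2, 0, 0)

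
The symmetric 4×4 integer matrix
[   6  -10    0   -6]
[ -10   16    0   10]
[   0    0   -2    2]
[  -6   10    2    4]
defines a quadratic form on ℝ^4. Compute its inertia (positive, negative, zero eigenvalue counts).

step 0: pivot 6 → sign +
step 1: pivot -2/3 → sign −
step 2: pivot -2 → sign −
step 3: row/col 3 already zero → sign 0
signature = (1, 2, 1)

Answer: (1, 2, 1)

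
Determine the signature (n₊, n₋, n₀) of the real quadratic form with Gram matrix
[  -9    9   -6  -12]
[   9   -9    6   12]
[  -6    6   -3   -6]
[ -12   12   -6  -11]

Answer: (2, 1, 1)

Derivation:
step 0: pivot -9 → sign −
step 1: pivot 1 → sign +
step 2: pivot 1 → sign +
step 3: row/col 3 already zero → sign 0
signature = (2, 1, 1)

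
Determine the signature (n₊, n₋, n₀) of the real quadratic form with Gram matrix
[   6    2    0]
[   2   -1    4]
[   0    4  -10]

step 0: pivot 6 → sign +
step 1: pivot -5/3 → sign −
step 2: pivot -2/5 → sign −
signature = (1, 2, 0)

Answer: (1, 2, 0)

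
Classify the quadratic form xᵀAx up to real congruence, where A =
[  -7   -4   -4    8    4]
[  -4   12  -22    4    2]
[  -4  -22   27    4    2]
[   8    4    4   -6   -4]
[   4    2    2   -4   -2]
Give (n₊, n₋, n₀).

step 0: pivot -7 → sign −
step 1: pivot 100/7 → sign +
step 2: pivot 52/25 → sign +
step 3: pivot 29/13 → sign +
step 4: pivot 3/58 → sign +
signature = (4, 1, 0)

Answer: (4, 1, 0)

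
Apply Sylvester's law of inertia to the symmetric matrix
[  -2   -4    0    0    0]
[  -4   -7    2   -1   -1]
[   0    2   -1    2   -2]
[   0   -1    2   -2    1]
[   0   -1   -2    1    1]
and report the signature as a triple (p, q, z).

Answer: (2, 2, 1)

Derivation:
step 0: pivot -2 → sign −
step 1: pivot 1 → sign +
step 2: pivot -5 → sign −
step 3: pivot 1/5 → sign +
step 4: row/col 4 already zero → sign 0
signature = (2, 2, 1)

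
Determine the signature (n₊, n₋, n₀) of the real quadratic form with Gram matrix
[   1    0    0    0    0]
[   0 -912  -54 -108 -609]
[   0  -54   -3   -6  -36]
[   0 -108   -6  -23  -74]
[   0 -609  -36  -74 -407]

Answer: (3, 2, 0)

Derivation:
step 0: pivot 1 → sign +
step 1: pivot -912 → sign −
step 2: pivot 15/76 → sign +
step 3: pivot -11 → sign −
step 4: pivot 3/220 → sign +
signature = (3, 2, 0)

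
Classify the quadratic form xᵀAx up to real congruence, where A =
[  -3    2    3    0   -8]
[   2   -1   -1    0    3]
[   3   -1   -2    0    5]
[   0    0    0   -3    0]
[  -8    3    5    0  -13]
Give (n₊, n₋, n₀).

step 0: pivot -3 → sign −
step 1: pivot 1/3 → sign +
step 2: pivot -2 → sign −
step 3: pivot -3 → sign −
step 4: row/col 4 already zero → sign 0
signature = (1, 3, 1)

Answer: (1, 3, 1)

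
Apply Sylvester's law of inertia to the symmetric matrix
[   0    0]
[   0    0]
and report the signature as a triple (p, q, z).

Answer: (0, 0, 2)

Derivation:
step 0: row/col 0 already zero → sign 0
step 1: row/col 1 already zero → sign 0
signature = (0, 0, 2)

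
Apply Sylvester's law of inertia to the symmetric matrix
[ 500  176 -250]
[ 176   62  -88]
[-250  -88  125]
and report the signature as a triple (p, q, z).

Answer: (2, 0, 1)

Derivation:
step 0: pivot 500 → sign +
step 1: pivot 6/125 → sign +
step 2: row/col 2 already zero → sign 0
signature = (2, 0, 1)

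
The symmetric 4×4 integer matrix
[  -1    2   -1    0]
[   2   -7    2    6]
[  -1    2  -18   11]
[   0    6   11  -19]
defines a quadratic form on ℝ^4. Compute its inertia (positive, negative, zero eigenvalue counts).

Answer: (1, 3, 0)

Derivation:
step 0: pivot -1 → sign −
step 1: pivot -3 → sign −
step 2: pivot -17 → sign −
step 3: pivot 2/17 → sign +
signature = (1, 3, 0)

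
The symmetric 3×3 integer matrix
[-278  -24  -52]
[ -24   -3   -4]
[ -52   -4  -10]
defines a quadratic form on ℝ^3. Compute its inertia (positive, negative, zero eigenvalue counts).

step 0: pivot -278 → sign −
step 1: pivot -129/139 → sign −
step 2: pivot -2/129 → sign −
signature = (0, 3, 0)

Answer: (0, 3, 0)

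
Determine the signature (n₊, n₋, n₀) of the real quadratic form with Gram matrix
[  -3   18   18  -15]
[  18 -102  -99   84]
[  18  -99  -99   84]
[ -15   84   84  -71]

step 0: pivot -3 → sign −
step 1: pivot 6 → sign +
step 2: pivot -9/2 → sign −
step 3: row/col 3 already zero → sign 0
signature = (1, 2, 1)

Answer: (1, 2, 1)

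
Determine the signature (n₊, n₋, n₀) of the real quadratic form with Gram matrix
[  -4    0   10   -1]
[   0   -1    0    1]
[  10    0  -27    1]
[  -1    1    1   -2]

Answer: (1, 3, 0)

Derivation:
step 0: pivot -4 → sign −
step 1: pivot -1 → sign −
step 2: pivot -2 → sign −
step 3: pivot 3/8 → sign +
signature = (1, 3, 0)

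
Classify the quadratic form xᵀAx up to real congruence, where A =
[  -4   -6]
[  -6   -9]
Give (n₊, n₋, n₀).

Answer: (0, 1, 1)

Derivation:
step 0: pivot -4 → sign −
step 1: row/col 1 already zero → sign 0
signature = (0, 1, 1)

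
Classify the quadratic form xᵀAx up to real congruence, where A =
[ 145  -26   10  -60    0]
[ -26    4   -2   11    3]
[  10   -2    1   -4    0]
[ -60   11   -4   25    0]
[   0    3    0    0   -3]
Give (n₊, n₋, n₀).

Answer: (4, 1, 0)

Derivation:
step 0: pivot 145 → sign +
step 1: pivot -96/145 → sign −
step 2: pivot 3/8 → sign +
step 3: pivot 1/4 → sign +
step 4: pivot 2 → sign +
signature = (4, 1, 0)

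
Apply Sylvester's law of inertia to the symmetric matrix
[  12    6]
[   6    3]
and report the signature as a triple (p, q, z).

step 0: pivot 12 → sign +
step 1: row/col 1 already zero → sign 0
signature = (1, 0, 1)

Answer: (1, 0, 1)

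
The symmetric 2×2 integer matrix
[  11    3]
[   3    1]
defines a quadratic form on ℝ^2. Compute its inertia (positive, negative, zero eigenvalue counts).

step 0: pivot 11 → sign +
step 1: pivot 2/11 → sign +
signature = (2, 0, 0)

Answer: (2, 0, 0)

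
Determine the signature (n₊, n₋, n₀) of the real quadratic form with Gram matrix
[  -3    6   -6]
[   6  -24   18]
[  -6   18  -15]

Answer: (0, 2, 1)

Derivation:
step 0: pivot -3 → sign −
step 1: pivot -12 → sign −
step 2: row/col 2 already zero → sign 0
signature = (0, 2, 1)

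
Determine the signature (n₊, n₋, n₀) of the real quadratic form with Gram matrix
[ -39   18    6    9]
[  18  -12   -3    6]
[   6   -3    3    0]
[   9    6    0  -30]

Answer: (1, 3, 0)

Derivation:
step 0: pivot -39 → sign −
step 1: pivot -48/13 → sign −
step 2: pivot 63/16 → sign +
step 3: pivot -1/7 → sign −
signature = (1, 3, 0)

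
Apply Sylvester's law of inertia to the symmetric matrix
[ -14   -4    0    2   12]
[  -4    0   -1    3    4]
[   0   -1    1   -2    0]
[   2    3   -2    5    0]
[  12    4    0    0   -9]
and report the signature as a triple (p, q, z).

step 0: pivot -14 → sign −
step 1: pivot 8/7 → sign +
step 2: pivot 1/8 → sign +
step 3: pivot -1 → sign −
step 4: row/col 4 already zero → sign 0
signature = (2, 2, 1)

Answer: (2, 2, 1)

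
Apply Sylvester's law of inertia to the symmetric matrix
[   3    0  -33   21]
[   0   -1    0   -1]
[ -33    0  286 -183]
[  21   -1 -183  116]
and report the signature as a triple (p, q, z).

step 0: pivot 3 → sign +
step 1: pivot -1 → sign −
step 2: pivot -77 → sign −
step 3: pivot -6/77 → sign −
signature = (1, 3, 0)

Answer: (1, 3, 0)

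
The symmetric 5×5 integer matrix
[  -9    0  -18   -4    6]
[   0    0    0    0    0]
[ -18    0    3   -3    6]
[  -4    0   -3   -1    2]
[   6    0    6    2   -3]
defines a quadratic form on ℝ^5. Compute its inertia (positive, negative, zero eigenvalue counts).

Answer: (2, 1, 2)

Derivation:
step 0: pivot -9 → sign −
step 1: pivot 39 → sign +
step 2: pivot 16/117 → sign +
step 3: row/col 3 already zero → sign 0
step 4: row/col 4 already zero → sign 0
signature = (2, 1, 2)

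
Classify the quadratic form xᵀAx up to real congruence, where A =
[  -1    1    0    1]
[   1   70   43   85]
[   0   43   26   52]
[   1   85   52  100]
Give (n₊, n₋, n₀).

Answer: (1, 3, 0)

Derivation:
step 0: pivot -1 → sign −
step 1: pivot 71 → sign +
step 2: pivot -3/71 → sign −
step 3: pivot -3 → sign −
signature = (1, 3, 0)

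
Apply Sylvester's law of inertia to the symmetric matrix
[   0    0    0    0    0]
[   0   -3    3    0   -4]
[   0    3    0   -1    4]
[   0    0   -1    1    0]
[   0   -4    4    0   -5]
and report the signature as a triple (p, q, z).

Answer: (3, 1, 1)

Derivation:
step 0: pivot -3 → sign −
step 1: pivot 3 → sign +
step 2: pivot 2/3 → sign +
step 3: pivot 1/3 → sign +
step 4: row/col 4 already zero → sign 0
signature = (3, 1, 1)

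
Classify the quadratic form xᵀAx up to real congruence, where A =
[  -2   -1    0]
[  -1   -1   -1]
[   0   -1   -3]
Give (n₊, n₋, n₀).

step 0: pivot -2 → sign −
step 1: pivot -1/2 → sign −
step 2: pivot -1 → sign −
signature = (0, 3, 0)

Answer: (0, 3, 0)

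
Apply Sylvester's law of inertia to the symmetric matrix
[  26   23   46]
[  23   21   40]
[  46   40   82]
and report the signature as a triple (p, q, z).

step 0: pivot 26 → sign +
step 1: pivot 17/26 → sign +
step 2: pivot -2/17 → sign −
signature = (2, 1, 0)

Answer: (2, 1, 0)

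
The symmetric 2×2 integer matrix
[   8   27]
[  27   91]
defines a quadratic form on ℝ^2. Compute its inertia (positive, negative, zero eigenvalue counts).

step 0: pivot 8 → sign +
step 1: pivot -1/8 → sign −
signature = (1, 1, 0)

Answer: (1, 1, 0)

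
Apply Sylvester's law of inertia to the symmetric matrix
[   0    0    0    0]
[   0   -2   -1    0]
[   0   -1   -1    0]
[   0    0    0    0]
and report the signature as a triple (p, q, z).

step 0: pivot -2 → sign −
step 1: pivot -1/2 → sign −
step 2: row/col 2 already zero → sign 0
step 3: row/col 3 already zero → sign 0
signature = (0, 2, 2)

Answer: (0, 2, 2)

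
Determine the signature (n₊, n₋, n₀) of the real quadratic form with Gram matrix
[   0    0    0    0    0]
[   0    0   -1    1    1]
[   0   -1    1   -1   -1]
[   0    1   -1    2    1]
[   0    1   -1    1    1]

Answer: (2, 1, 2)

Derivation:
step 0: pivot 1 → sign +
step 1: pivot -1 → sign −
step 2: pivot 1 → sign +
step 3: row/col 3 already zero → sign 0
step 4: row/col 4 already zero → sign 0
signature = (2, 1, 2)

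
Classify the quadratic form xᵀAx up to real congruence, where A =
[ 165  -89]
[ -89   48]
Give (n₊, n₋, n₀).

Answer: (1, 1, 0)

Derivation:
step 0: pivot 165 → sign +
step 1: pivot -1/165 → sign −
signature = (1, 1, 0)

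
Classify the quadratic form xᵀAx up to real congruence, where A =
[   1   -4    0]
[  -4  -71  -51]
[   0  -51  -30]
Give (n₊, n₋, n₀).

step 0: pivot 1 → sign +
step 1: pivot -87 → sign −
step 2: pivot -3/29 → sign −
signature = (1, 2, 0)

Answer: (1, 2, 0)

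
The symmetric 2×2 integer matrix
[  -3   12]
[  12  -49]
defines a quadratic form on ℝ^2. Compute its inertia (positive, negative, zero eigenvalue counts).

Answer: (0, 2, 0)

Derivation:
step 0: pivot -3 → sign −
step 1: pivot -1 → sign −
signature = (0, 2, 0)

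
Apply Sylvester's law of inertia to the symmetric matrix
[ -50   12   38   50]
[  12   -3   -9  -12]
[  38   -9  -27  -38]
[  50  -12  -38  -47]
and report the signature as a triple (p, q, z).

Answer: (2, 2, 0)

Derivation:
step 0: pivot -50 → sign −
step 1: pivot -3/25 → sign −
step 2: pivot 2 → sign +
step 3: pivot 3 → sign +
signature = (2, 2, 0)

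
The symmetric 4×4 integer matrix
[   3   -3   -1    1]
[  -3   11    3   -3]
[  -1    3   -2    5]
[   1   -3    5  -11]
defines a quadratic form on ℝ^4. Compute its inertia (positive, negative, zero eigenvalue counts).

Answer: (3, 1, 0)

Derivation:
step 0: pivot 3 → sign +
step 1: pivot 8 → sign +
step 2: pivot -17/6 → sign −
step 3: pivot 3/17 → sign +
signature = (3, 1, 0)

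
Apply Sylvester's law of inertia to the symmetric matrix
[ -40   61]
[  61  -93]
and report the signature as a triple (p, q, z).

step 0: pivot -40 → sign −
step 1: pivot 1/40 → sign +
signature = (1, 1, 0)

Answer: (1, 1, 0)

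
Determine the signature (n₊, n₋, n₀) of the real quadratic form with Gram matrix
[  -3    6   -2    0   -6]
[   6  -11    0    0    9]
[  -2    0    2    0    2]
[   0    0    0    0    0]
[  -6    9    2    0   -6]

step 0: pivot -3 → sign −
step 1: pivot 1 → sign +
step 2: pivot -38/3 → sign −
step 3: pivot -3/19 → sign −
step 4: row/col 4 already zero → sign 0
signature = (1, 3, 1)

Answer: (1, 3, 1)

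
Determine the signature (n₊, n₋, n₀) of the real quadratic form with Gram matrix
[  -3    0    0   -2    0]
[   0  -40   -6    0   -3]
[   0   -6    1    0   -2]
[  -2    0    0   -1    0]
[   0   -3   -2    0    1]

step 0: pivot -3 → sign −
step 1: pivot -40 → sign −
step 2: pivot 19/10 → sign +
step 3: pivot 1/3 → sign +
step 4: pivot -3/76 → sign −
signature = (2, 3, 0)

Answer: (2, 3, 0)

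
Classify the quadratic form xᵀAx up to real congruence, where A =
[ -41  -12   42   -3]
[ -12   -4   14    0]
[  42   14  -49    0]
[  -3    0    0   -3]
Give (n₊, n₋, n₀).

Answer: (0, 3, 1)

Derivation:
step 0: pivot -41 → sign −
step 1: pivot -20/41 → sign −
step 2: pivot -6/5 → sign −
step 3: row/col 3 already zero → sign 0
signature = (0, 3, 1)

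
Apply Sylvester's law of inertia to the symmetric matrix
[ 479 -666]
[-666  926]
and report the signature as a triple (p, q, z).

Answer: (1, 1, 0)

Derivation:
step 0: pivot 479 → sign +
step 1: pivot -2/479 → sign −
signature = (1, 1, 0)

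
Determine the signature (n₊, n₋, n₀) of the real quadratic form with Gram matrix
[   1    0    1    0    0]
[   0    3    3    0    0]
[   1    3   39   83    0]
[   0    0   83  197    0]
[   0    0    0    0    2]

Answer: (5, 0, 0)

Derivation:
step 0: pivot 1 → sign +
step 1: pivot 3 → sign +
step 2: pivot 35 → sign +
step 3: pivot 6/35 → sign +
step 4: pivot 2 → sign +
signature = (5, 0, 0)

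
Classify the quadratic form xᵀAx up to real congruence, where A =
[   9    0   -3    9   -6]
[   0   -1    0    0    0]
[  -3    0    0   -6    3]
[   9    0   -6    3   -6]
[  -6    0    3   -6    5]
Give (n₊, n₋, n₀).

step 0: pivot 9 → sign +
step 1: pivot -1 → sign −
step 2: pivot -1 → sign −
step 3: pivot 3 → sign +
step 4: pivot -1 → sign −
signature = (2, 3, 0)

Answer: (2, 3, 0)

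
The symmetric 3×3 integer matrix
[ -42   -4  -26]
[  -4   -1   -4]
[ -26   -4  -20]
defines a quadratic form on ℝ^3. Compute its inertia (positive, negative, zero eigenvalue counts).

Answer: (0, 3, 0)

Derivation:
step 0: pivot -42 → sign −
step 1: pivot -13/21 → sign −
step 2: pivot -2/13 → sign −
signature = (0, 3, 0)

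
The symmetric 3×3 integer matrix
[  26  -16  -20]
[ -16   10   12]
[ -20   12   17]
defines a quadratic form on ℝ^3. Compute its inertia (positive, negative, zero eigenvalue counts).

step 0: pivot 26 → sign +
step 1: pivot 2/13 → sign +
step 2: pivot 1 → sign +
signature = (3, 0, 0)

Answer: (3, 0, 0)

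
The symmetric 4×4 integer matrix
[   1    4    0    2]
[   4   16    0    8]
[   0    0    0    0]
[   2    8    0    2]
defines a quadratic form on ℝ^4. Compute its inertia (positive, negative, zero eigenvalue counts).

Answer: (1, 1, 2)

Derivation:
step 0: pivot 1 → sign +
step 1: pivot -2 → sign −
step 2: row/col 2 already zero → sign 0
step 3: row/col 3 already zero → sign 0
signature = (1, 1, 2)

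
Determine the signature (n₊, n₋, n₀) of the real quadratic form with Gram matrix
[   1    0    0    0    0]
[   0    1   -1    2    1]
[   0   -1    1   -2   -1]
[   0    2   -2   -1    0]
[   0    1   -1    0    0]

Answer: (2, 2, 1)

Derivation:
step 0: pivot 1 → sign +
step 1: pivot 1 → sign +
step 2: pivot -5 → sign −
step 3: pivot -1/5 → sign −
step 4: row/col 4 already zero → sign 0
signature = (2, 2, 1)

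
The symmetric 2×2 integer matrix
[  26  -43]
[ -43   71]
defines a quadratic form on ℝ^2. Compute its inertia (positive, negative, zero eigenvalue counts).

Answer: (1, 1, 0)

Derivation:
step 0: pivot 26 → sign +
step 1: pivot -3/26 → sign −
signature = (1, 1, 0)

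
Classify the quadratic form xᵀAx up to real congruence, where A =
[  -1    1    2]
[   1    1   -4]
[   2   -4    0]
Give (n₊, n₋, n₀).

Answer: (2, 1, 0)

Derivation:
step 0: pivot -1 → sign −
step 1: pivot 2 → sign +
step 2: pivot 2 → sign +
signature = (2, 1, 0)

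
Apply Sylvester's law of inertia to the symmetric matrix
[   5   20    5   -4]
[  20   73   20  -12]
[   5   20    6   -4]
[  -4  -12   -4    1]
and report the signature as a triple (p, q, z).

Answer: (3, 1, 0)

Derivation:
step 0: pivot 5 → sign +
step 1: pivot -7 → sign −
step 2: pivot 1 → sign +
step 3: pivot 3/35 → sign +
signature = (3, 1, 0)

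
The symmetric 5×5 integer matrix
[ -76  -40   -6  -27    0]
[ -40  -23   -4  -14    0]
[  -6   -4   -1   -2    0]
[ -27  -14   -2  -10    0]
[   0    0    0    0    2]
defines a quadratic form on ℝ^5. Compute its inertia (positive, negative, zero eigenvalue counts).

Answer: (1, 4, 0)

Derivation:
step 0: pivot -76 → sign −
step 1: pivot -37/19 → sign −
step 2: pivot -6/37 → sign −
step 3: pivot -3/8 → sign −
step 4: pivot 2 → sign +
signature = (1, 4, 0)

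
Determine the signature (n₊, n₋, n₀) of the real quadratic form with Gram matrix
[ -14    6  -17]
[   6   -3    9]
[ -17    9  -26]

step 0: pivot -14 → sign −
step 1: pivot -3/7 → sign −
step 2: pivot 3/2 → sign +
signature = (1, 2, 0)

Answer: (1, 2, 0)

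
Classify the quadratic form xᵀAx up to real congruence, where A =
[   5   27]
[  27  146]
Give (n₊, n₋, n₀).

Answer: (2, 0, 0)

Derivation:
step 0: pivot 5 → sign +
step 1: pivot 1/5 → sign +
signature = (2, 0, 0)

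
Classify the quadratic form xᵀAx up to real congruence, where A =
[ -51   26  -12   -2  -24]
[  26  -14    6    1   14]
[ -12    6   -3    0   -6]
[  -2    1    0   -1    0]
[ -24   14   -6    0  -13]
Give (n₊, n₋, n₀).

step 0: pivot -51 → sign −
step 1: pivot -38/51 → sign −
step 2: pivot -3/19 → sign −
step 3: pivot 1/2 → sign +
step 4: pivot 3 → sign +
signature = (2, 3, 0)

Answer: (2, 3, 0)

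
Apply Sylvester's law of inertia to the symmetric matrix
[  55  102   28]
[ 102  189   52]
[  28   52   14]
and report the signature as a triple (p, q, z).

step 0: pivot 55 → sign +
step 1: pivot -9/55 → sign −
step 2: pivot -2/9 → sign −
signature = (1, 2, 0)

Answer: (1, 2, 0)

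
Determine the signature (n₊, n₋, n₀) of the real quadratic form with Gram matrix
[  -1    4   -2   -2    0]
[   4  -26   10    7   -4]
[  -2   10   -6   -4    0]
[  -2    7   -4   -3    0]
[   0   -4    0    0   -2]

step 0: pivot -1 → sign −
step 1: pivot -10 → sign −
step 2: pivot -8/5 → sign −
step 3: pivot 9/8 → sign +
step 4: pivot -2/9 → sign −
signature = (1, 4, 0)

Answer: (1, 4, 0)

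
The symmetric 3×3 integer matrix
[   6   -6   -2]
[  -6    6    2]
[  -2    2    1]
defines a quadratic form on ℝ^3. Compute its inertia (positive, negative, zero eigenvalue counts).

step 0: pivot 6 → sign +
step 1: pivot 1/3 → sign +
step 2: row/col 2 already zero → sign 0
signature = (2, 0, 1)

Answer: (2, 0, 1)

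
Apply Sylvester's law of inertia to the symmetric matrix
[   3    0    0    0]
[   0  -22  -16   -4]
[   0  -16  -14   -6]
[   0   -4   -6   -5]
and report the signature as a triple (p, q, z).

step 0: pivot 3 → sign +
step 1: pivot -22 → sign −
step 2: pivot -26/11 → sign −
step 3: pivot -3/13 → sign −
signature = (1, 3, 0)

Answer: (1, 3, 0)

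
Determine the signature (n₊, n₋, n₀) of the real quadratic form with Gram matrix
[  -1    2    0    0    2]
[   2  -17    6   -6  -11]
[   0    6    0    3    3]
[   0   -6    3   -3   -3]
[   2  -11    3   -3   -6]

Answer: (2, 3, 0)

Derivation:
step 0: pivot -1 → sign −
step 1: pivot -13 → sign −
step 2: pivot 36/13 → sign +
step 3: pivot -1/4 → sign −
step 4: pivot 2 → sign +
signature = (2, 3, 0)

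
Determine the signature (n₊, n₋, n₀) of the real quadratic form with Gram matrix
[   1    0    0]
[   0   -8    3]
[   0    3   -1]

step 0: pivot 1 → sign +
step 1: pivot -8 → sign −
step 2: pivot 1/8 → sign +
signature = (2, 1, 0)

Answer: (2, 1, 0)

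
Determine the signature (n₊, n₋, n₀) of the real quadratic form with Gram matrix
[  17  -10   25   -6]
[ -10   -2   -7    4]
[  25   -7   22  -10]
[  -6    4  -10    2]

Answer: (1, 3, 0)

Derivation:
step 0: pivot 17 → sign +
step 1: pivot -134/17 → sign −
step 2: pivot -969/134 → sign −
step 3: pivot -6/323 → sign −
signature = (1, 3, 0)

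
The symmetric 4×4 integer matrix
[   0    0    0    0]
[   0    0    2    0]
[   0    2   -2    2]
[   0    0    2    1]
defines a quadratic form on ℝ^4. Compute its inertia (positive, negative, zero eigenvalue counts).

step 0: pivot -2 → sign −
step 1: pivot 2 → sign +
step 2: pivot 1 → sign +
step 3: row/col 3 already zero → sign 0
signature = (2, 1, 1)

Answer: (2, 1, 1)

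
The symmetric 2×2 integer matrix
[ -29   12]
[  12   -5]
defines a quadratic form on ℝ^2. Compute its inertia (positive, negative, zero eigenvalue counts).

Answer: (0, 2, 0)

Derivation:
step 0: pivot -29 → sign −
step 1: pivot -1/29 → sign −
signature = (0, 2, 0)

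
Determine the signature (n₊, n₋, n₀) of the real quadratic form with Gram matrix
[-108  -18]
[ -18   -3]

Answer: (0, 1, 1)

Derivation:
step 0: pivot -108 → sign −
step 1: row/col 1 already zero → sign 0
signature = (0, 1, 1)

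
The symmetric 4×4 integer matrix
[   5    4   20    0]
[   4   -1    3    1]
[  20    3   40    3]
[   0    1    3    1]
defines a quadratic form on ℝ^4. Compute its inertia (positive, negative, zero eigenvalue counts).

Answer: (3, 1, 0)

Derivation:
step 0: pivot 5 → sign +
step 1: pivot -21/5 → sign −
step 2: pivot 5/21 → sign +
step 3: pivot 6/5 → sign +
signature = (3, 1, 0)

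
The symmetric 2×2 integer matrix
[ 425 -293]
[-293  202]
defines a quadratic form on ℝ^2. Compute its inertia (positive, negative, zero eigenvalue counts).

step 0: pivot 425 → sign +
step 1: pivot 1/425 → sign +
signature = (2, 0, 0)

Answer: (2, 0, 0)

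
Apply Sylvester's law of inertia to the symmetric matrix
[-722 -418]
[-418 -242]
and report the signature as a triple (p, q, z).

Answer: (0, 1, 1)

Derivation:
step 0: pivot -722 → sign −
step 1: row/col 1 already zero → sign 0
signature = (0, 1, 1)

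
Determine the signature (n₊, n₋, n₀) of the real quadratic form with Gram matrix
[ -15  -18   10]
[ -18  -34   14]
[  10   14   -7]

step 0: pivot -15 → sign −
step 1: pivot -62/5 → sign −
step 2: pivot -1/93 → sign −
signature = (0, 3, 0)

Answer: (0, 3, 0)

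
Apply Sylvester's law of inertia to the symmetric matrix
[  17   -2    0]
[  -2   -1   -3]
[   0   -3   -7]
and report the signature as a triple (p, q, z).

Answer: (2, 1, 0)

Derivation:
step 0: pivot 17 → sign +
step 1: pivot -21/17 → sign −
step 2: pivot 2/7 → sign +
signature = (2, 1, 0)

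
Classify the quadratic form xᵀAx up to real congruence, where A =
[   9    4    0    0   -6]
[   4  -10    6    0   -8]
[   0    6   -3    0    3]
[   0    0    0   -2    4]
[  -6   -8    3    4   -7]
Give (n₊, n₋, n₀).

step 0: pivot 9 → sign +
step 1: pivot -106/9 → sign −
step 2: pivot 3/53 → sign +
step 3: pivot -2 → sign −
step 4: pivot -2 → sign −
signature = (2, 3, 0)

Answer: (2, 3, 0)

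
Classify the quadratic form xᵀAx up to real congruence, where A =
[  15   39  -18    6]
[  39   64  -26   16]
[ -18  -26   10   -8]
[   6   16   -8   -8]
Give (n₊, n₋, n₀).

step 0: pivot 15 → sign +
step 1: pivot -187/5 → sign −
step 2: pivot -6/187 → sign −
step 3: row/col 3 already zero → sign 0
signature = (1, 2, 1)

Answer: (1, 2, 1)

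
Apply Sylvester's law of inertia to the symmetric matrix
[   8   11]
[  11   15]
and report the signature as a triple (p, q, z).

Answer: (1, 1, 0)

Derivation:
step 0: pivot 8 → sign +
step 1: pivot -1/8 → sign −
signature = (1, 1, 0)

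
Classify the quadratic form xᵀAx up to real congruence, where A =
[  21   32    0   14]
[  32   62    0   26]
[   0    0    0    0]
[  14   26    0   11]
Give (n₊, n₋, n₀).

Answer: (3, 0, 1)

Derivation:
step 0: pivot 21 → sign +
step 1: pivot 278/21 → sign +
step 2: pivot 3/139 → sign +
step 3: row/col 3 already zero → sign 0
signature = (3, 0, 1)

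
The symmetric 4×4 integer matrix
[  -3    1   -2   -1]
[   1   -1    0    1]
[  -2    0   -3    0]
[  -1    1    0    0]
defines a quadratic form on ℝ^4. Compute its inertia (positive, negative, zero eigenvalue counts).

Answer: (1, 3, 0)

Derivation:
step 0: pivot -3 → sign −
step 1: pivot -2/3 → sign −
step 2: pivot -1 → sign −
step 3: pivot 1 → sign +
signature = (1, 3, 0)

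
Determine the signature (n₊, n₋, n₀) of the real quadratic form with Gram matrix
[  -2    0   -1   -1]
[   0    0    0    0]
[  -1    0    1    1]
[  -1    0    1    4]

Answer: (2, 1, 1)

Derivation:
step 0: pivot -2 → sign −
step 1: pivot 3/2 → sign +
step 2: pivot 3 → sign +
step 3: row/col 3 already zero → sign 0
signature = (2, 1, 1)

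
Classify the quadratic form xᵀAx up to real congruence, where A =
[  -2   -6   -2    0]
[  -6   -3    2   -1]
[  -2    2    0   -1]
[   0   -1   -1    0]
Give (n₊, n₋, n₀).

step 0: pivot -2 → sign −
step 1: pivot 15 → sign +
step 2: pivot -34/15 → sign −
step 3: pivot 1/34 → sign +
signature = (2, 2, 0)

Answer: (2, 2, 0)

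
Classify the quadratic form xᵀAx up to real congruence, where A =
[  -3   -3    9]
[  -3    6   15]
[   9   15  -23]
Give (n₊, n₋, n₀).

Answer: (1, 1, 1)

Derivation:
step 0: pivot -3 → sign −
step 1: pivot 9 → sign +
step 2: row/col 2 already zero → sign 0
signature = (1, 1, 1)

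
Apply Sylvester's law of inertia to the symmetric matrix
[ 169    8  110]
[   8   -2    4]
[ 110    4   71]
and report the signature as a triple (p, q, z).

Answer: (2, 1, 0)

Derivation:
step 0: pivot 169 → sign +
step 1: pivot -402/169 → sign −
step 2: pivot 1/67 → sign +
signature = (2, 1, 0)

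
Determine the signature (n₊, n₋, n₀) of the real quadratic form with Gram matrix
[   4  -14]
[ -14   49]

Answer: (1, 0, 1)

Derivation:
step 0: pivot 4 → sign +
step 1: row/col 1 already zero → sign 0
signature = (1, 0, 1)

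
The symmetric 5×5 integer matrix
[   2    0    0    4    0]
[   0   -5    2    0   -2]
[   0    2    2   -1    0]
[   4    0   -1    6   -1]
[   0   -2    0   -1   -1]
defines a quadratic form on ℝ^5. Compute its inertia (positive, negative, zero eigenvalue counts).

Answer: (3, 2, 0)

Derivation:
step 0: pivot 2 → sign +
step 1: pivot -5 → sign −
step 2: pivot 14/5 → sign +
step 3: pivot -33/14 → sign −
step 4: pivot 3/11 → sign +
signature = (3, 2, 0)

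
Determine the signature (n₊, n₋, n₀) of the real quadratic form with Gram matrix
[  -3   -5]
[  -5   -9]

step 0: pivot -3 → sign −
step 1: pivot -2/3 → sign −
signature = (0, 2, 0)

Answer: (0, 2, 0)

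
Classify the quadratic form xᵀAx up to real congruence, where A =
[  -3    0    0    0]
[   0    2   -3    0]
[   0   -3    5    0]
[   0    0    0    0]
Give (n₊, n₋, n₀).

step 0: pivot -3 → sign −
step 1: pivot 2 → sign +
step 2: pivot 1/2 → sign +
step 3: row/col 3 already zero → sign 0
signature = (2, 1, 1)

Answer: (2, 1, 1)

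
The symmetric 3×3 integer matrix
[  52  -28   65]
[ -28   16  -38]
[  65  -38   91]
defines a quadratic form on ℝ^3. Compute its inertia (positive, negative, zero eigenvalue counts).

Answer: (2, 0, 1)

Derivation:
step 0: pivot 52 → sign +
step 1: pivot 12/13 → sign +
step 2: row/col 2 already zero → sign 0
signature = (2, 0, 1)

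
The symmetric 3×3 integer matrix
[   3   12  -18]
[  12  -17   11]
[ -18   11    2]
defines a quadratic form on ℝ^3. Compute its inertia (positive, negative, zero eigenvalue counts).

step 0: pivot 3 → sign +
step 1: pivot -65 → sign −
step 2: pivot -1/65 → sign −
signature = (1, 2, 0)

Answer: (1, 2, 0)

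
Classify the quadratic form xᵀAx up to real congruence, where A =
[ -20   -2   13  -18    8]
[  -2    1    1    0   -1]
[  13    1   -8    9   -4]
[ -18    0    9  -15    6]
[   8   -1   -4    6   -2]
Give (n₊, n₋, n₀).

step 0: pivot -20 → sign −
step 1: pivot 6/5 → sign +
step 2: pivot 3/8 → sign +
step 3: pivot -15 → sign −
step 4: pivot -3/5 → sign −
signature = (2, 3, 0)

Answer: (2, 3, 0)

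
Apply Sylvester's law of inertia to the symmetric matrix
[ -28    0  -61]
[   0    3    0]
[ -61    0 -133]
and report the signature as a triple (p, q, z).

Answer: (1, 2, 0)

Derivation:
step 0: pivot -28 → sign −
step 1: pivot 3 → sign +
step 2: pivot -3/28 → sign −
signature = (1, 2, 0)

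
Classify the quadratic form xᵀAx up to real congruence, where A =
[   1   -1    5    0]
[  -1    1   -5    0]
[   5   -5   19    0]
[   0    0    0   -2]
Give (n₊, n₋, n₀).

Answer: (1, 2, 1)

Derivation:
step 0: pivot 1 → sign +
step 1: pivot -6 → sign −
step 2: pivot -2 → sign −
step 3: row/col 3 already zero → sign 0
signature = (1, 2, 1)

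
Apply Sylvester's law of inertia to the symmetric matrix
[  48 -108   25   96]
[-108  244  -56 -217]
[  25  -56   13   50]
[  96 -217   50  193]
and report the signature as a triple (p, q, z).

step 0: pivot 48 → sign +
step 1: pivot 1 → sign +
step 2: pivot -1/12 → sign −
step 3: pivot 3/4 → sign +
signature = (3, 1, 0)

Answer: (3, 1, 0)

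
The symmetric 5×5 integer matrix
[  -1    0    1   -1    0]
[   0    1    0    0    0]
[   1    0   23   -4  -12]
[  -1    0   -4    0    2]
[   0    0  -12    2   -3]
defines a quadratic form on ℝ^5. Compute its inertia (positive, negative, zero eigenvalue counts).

Answer: (2, 3, 0)

Derivation:
step 0: pivot -1 → sign −
step 1: pivot 1 → sign +
step 2: pivot 24 → sign +
step 3: pivot -1/24 → sign −
step 4: pivot -3 → sign −
signature = (2, 3, 0)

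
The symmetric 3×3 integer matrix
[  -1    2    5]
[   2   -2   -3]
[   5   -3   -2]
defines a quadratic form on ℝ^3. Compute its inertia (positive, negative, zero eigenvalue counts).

Answer: (1, 2, 0)

Derivation:
step 0: pivot -1 → sign −
step 1: pivot 2 → sign +
step 2: pivot -3/2 → sign −
signature = (1, 2, 0)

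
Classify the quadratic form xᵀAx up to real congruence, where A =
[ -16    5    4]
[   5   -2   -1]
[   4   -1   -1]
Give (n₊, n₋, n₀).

step 0: pivot -16 → sign −
step 1: pivot -7/16 → sign −
step 2: pivot 1/7 → sign +
signature = (1, 2, 0)

Answer: (1, 2, 0)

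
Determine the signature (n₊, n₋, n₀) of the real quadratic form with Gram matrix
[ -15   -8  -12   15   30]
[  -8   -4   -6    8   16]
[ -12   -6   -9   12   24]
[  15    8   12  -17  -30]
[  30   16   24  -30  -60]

Answer: (1, 2, 2)

Derivation:
step 0: pivot -15 → sign −
step 1: pivot 4/15 → sign +
step 2: pivot -2 → sign −
step 3: row/col 3 already zero → sign 0
step 4: row/col 4 already zero → sign 0
signature = (1, 2, 2)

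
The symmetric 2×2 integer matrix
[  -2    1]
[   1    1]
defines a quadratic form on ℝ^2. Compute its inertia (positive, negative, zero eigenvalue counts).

step 0: pivot -2 → sign −
step 1: pivot 3/2 → sign +
signature = (1, 1, 0)

Answer: (1, 1, 0)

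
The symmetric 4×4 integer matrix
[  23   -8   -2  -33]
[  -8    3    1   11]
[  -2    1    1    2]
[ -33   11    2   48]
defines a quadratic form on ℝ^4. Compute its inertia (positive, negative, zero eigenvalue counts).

Answer: (3, 1, 0)

Derivation:
step 0: pivot 23 → sign +
step 1: pivot 5/23 → sign +
step 2: pivot 2/5 → sign +
step 3: pivot -1/2 → sign −
signature = (3, 1, 0)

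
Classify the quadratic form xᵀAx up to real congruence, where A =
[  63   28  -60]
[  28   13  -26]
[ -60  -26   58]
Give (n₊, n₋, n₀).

Answer: (3, 0, 0)

Derivation:
step 0: pivot 63 → sign +
step 1: pivot 5/9 → sign +
step 2: pivot 2/35 → sign +
signature = (3, 0, 0)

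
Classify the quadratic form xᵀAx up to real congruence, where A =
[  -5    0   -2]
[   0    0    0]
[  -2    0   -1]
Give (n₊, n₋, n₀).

Answer: (0, 2, 1)

Derivation:
step 0: pivot -5 → sign −
step 1: pivot -1/5 → sign −
step 2: row/col 2 already zero → sign 0
signature = (0, 2, 1)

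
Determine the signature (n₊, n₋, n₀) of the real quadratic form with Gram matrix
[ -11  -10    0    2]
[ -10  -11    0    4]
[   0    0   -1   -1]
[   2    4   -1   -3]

Answer: (1, 3, 0)

Derivation:
step 0: pivot -11 → sign −
step 1: pivot -21/11 → sign −
step 2: pivot -1 → sign −
step 3: pivot 6/7 → sign +
signature = (1, 3, 0)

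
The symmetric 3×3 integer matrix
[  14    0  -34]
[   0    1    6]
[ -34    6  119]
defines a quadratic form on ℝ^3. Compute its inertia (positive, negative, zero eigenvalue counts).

Answer: (3, 0, 0)

Derivation:
step 0: pivot 14 → sign +
step 1: pivot 1 → sign +
step 2: pivot 3/7 → sign +
signature = (3, 0, 0)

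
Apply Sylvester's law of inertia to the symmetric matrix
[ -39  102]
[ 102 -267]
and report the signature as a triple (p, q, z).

Answer: (0, 2, 0)

Derivation:
step 0: pivot -39 → sign −
step 1: pivot -3/13 → sign −
signature = (0, 2, 0)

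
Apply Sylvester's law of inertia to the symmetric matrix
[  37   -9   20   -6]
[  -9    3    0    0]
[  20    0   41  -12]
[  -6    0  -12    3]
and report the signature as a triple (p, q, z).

Answer: (3, 1, 0)

Derivation:
step 0: pivot 37 → sign +
step 1: pivot 30/37 → sign +
step 2: pivot 1 → sign +
step 3: pivot -3/5 → sign −
signature = (3, 1, 0)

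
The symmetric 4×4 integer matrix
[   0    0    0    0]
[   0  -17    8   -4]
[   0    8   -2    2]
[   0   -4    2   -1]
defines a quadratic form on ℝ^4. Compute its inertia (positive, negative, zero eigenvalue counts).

step 0: pivot -17 → sign −
step 1: pivot 30/17 → sign +
step 2: pivot -1/15 → sign −
step 3: row/col 3 already zero → sign 0
signature = (1, 2, 1)

Answer: (1, 2, 1)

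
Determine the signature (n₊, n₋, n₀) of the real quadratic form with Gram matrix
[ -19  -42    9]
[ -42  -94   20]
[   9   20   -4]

step 0: pivot -19 → sign −
step 1: pivot -22/19 → sign −
step 2: pivot 3/11 → sign +
signature = (1, 2, 0)

Answer: (1, 2, 0)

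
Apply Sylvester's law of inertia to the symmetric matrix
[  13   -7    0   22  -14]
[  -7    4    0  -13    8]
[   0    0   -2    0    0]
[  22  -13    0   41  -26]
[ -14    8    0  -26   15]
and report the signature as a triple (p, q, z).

step 0: pivot 13 → sign +
step 1: pivot 3/13 → sign +
step 2: pivot -2 → sign −
step 3: pivot -2 → sign −
step 4: pivot -1 → sign −
signature = (2, 3, 0)

Answer: (2, 3, 0)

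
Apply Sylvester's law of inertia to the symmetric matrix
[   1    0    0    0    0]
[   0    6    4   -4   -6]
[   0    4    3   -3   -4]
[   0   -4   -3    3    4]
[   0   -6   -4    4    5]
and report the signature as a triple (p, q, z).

step 0: pivot 1 → sign +
step 1: pivot 6 → sign +
step 2: pivot 1/3 → sign +
step 3: pivot -1 → sign −
step 4: row/col 4 already zero → sign 0
signature = (3, 1, 1)

Answer: (3, 1, 1)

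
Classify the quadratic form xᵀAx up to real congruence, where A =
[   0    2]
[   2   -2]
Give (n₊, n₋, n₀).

step 0: pivot -2 → sign −
step 1: pivot 2 → sign +
signature = (1, 1, 0)

Answer: (1, 1, 0)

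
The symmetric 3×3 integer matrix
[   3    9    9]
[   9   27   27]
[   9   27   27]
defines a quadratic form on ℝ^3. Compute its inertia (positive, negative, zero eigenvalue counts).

step 0: pivot 3 → sign +
step 1: row/col 1 already zero → sign 0
step 2: row/col 2 already zero → sign 0
signature = (1, 0, 2)

Answer: (1, 0, 2)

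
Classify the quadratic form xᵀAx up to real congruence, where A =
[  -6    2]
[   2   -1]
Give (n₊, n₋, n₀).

Answer: (0, 2, 0)

Derivation:
step 0: pivot -6 → sign −
step 1: pivot -1/3 → sign −
signature = (0, 2, 0)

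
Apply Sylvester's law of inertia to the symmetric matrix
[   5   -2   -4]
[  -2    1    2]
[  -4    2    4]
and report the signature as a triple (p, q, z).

step 0: pivot 5 → sign +
step 1: pivot 1/5 → sign +
step 2: row/col 2 already zero → sign 0
signature = (2, 0, 1)

Answer: (2, 0, 1)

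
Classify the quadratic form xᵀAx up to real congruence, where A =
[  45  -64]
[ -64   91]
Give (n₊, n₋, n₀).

step 0: pivot 45 → sign +
step 1: pivot -1/45 → sign −
signature = (1, 1, 0)

Answer: (1, 1, 0)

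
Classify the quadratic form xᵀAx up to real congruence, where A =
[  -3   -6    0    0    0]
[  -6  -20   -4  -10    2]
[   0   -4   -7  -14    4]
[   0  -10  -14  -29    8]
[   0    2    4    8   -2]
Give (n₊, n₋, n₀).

step 0: pivot -3 → sign −
step 1: pivot -8 → sign −
step 2: pivot -5 → sign −
step 3: pivot -3/10 → sign −
step 4: pivot 1/3 → sign +
signature = (1, 4, 0)

Answer: (1, 4, 0)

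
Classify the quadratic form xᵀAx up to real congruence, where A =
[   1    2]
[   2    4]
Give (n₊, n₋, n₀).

step 0: pivot 1 → sign +
step 1: row/col 1 already zero → sign 0
signature = (1, 0, 1)

Answer: (1, 0, 1)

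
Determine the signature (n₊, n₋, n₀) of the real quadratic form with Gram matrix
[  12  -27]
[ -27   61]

Answer: (2, 0, 0)

Derivation:
step 0: pivot 12 → sign +
step 1: pivot 1/4 → sign +
signature = (2, 0, 0)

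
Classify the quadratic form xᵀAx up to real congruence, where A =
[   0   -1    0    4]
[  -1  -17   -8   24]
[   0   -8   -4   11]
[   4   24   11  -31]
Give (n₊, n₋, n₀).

Answer: (1, 3, 0)

Derivation:
step 0: pivot -17 → sign −
step 1: pivot 1/17 → sign +
step 2: pivot -4 → sign −
step 3: pivot -3/4 → sign −
signature = (1, 3, 0)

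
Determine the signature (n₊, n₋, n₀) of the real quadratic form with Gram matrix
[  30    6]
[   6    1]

Answer: (1, 1, 0)

Derivation:
step 0: pivot 30 → sign +
step 1: pivot -1/5 → sign −
signature = (1, 1, 0)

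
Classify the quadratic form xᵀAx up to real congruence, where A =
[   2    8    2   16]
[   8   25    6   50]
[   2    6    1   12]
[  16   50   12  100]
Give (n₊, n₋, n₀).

Answer: (1, 2, 1)

Derivation:
step 0: pivot 2 → sign +
step 1: pivot -7 → sign −
step 2: pivot -3/7 → sign −
step 3: row/col 3 already zero → sign 0
signature = (1, 2, 1)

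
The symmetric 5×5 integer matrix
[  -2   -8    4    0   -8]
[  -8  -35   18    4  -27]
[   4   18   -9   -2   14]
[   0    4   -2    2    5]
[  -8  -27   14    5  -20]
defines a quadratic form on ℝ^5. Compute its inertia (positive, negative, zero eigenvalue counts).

Answer: (3, 2, 0)

Derivation:
step 0: pivot -2 → sign −
step 1: pivot -3 → sign −
step 2: pivot 1/3 → sign +
step 3: pivot 6 → sign +
step 4: pivot 3/2 → sign +
signature = (3, 2, 0)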